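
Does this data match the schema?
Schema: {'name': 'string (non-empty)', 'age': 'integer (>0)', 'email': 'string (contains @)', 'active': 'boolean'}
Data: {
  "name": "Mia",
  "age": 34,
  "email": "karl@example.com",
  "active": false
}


Validating each field against schema:
  name: OK (non-empty string)
  age: OK (positive integer)
  email: OK (string with @)
  active: OK (boolean)

Result: VALID

VALID


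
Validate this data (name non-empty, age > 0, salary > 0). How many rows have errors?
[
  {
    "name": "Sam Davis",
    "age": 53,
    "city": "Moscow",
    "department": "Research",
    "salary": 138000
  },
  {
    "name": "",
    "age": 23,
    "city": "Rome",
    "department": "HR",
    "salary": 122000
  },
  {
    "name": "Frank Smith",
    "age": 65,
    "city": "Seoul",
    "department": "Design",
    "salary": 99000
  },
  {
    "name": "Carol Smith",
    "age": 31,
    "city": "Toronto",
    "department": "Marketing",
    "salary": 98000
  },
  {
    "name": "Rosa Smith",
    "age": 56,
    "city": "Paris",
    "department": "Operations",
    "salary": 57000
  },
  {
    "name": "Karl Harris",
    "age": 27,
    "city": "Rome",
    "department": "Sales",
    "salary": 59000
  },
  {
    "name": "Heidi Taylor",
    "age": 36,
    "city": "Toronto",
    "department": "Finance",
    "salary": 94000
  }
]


Validating 7 records:
Rules: name non-empty, age > 0, salary > 0

  Row 1 (Sam Davis): OK
  Row 2 (???): empty name
  Row 3 (Frank Smith): OK
  Row 4 (Carol Smith): OK
  Row 5 (Rosa Smith): OK
  Row 6 (Karl Harris): OK
  Row 7 (Heidi Taylor): OK

Total errors: 1

1 errors


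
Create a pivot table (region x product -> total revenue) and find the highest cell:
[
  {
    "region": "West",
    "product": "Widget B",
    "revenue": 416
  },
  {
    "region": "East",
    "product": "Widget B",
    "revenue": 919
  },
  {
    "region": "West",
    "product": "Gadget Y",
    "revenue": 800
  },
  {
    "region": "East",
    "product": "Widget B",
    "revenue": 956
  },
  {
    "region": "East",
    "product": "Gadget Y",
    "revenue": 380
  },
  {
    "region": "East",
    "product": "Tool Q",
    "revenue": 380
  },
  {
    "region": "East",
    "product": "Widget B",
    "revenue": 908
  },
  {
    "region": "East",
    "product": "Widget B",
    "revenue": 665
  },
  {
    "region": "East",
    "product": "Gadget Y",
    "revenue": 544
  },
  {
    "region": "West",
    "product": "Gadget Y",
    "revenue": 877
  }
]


Pivot: region (rows) x product (columns) -> total revenue

     Gadget Y      Tool Q        Widget B    
East           924           380          3448  
West          1677             0           416  

Highest: East / Widget B = $3448

East / Widget B = $3448


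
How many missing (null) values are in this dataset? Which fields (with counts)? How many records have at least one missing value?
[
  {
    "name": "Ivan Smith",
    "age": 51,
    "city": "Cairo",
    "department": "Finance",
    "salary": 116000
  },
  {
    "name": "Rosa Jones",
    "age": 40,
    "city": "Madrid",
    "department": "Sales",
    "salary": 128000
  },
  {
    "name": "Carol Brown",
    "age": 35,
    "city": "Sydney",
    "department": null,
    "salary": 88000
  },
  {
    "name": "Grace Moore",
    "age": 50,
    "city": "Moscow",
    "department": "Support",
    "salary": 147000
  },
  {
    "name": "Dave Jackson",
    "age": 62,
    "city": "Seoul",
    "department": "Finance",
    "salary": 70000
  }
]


Checking for missing (null) values in 5 records:

  Ivan Smith: complete
  Rosa Jones: complete
  Carol Brown: department
  Grace Moore: complete
  Dave Jackson: complete

Per field:
  name: 0 missing
  age: 0 missing
  city: 0 missing
  department: 1 missing
  salary: 0 missing

Total missing values: 1
Records with any missing: 1

1 missing values (department: 1); 1 incomplete records


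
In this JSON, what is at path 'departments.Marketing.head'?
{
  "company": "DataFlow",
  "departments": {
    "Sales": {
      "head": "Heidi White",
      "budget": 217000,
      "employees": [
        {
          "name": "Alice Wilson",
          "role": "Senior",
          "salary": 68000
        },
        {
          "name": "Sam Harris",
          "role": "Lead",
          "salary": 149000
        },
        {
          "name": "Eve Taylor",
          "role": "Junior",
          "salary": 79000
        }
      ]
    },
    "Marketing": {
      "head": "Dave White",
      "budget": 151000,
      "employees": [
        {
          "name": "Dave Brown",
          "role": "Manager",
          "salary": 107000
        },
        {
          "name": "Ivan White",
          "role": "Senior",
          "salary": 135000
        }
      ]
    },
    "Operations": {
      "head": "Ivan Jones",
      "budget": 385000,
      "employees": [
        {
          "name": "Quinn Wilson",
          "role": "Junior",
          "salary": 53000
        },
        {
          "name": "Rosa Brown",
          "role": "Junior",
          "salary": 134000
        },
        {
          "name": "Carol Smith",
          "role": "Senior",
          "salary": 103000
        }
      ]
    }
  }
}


Path: departments.Marketing.head

Navigate:
  -> departments
  -> Marketing
  -> head = 'Dave White'

Dave White


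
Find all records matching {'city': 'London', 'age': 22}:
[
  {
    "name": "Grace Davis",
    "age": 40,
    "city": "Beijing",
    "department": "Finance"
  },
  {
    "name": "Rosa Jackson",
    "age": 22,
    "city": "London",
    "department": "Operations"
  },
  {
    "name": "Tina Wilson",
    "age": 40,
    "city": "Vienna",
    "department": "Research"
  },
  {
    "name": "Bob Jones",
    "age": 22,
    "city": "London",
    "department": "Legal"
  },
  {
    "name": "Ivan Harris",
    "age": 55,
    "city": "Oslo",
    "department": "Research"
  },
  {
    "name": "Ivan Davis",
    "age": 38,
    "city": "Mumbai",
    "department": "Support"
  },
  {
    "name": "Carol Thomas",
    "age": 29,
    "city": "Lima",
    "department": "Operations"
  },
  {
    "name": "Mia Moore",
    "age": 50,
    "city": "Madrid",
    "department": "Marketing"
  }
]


Search criteria: {'city': 'London', 'age': 22}

Checking 8 records:
  Grace Davis: {city: Beijing, age: 40}
  Rosa Jackson: {city: London, age: 22} <-- MATCH
  Tina Wilson: {city: Vienna, age: 40}
  Bob Jones: {city: London, age: 22} <-- MATCH
  Ivan Harris: {city: Oslo, age: 55}
  Ivan Davis: {city: Mumbai, age: 38}
  Carol Thomas: {city: Lima, age: 29}
  Mia Moore: {city: Madrid, age: 50}

Matches: ["Rosa Jackson", "Bob Jones"]

["Rosa Jackson", "Bob Jones"]


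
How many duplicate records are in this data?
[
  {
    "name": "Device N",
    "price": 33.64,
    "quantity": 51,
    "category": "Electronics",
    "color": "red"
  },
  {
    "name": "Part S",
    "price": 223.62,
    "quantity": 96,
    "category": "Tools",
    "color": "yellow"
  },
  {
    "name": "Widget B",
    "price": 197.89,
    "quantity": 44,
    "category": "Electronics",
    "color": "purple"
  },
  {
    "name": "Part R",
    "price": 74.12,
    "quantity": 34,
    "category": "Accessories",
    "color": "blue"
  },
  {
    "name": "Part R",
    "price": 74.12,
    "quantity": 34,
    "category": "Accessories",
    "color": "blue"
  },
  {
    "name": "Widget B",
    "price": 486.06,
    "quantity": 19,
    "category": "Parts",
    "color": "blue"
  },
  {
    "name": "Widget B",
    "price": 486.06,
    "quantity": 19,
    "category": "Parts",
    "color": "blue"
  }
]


Checking 7 records for duplicates:

  Row 1: Device N ($33.64, qty 51)
  Row 2: Part S ($223.62, qty 96)
  Row 3: Widget B ($197.89, qty 44)
  Row 4: Part R ($74.12, qty 34)
  Row 5: Part R ($74.12, qty 34) <-- DUPLICATE
  Row 6: Widget B ($486.06, qty 19)
  Row 7: Widget B ($486.06, qty 19) <-- DUPLICATE

Duplicates found: 2
Unique records: 5

2 duplicates, 5 unique


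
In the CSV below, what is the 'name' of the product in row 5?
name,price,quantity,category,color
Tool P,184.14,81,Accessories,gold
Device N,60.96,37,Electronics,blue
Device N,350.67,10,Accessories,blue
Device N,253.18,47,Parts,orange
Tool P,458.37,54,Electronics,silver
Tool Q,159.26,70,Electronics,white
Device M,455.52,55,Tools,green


Query: Row 5 ('Tool P'), column 'name'
Value: Tool P

Tool P


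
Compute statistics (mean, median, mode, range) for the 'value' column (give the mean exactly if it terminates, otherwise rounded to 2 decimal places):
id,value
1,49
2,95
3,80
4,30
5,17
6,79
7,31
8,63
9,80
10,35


Data: [49, 95, 80, 30, 17, 79, 31, 63, 80, 35]
Count: 10
Sum: 559
Mean: 559/10 = 55.9
Sorted: [17, 30, 31, 35, 49, 63, 79, 80, 80, 95]
Median: 56.0
Mode: 80 (2 times)
Range: 95 - 17 = 78
Min: 17, Max: 95

mean=55.9, median=56.0, mode=80, range=78


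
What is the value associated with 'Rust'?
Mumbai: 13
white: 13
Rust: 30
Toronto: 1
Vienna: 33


Looking up key 'Rust'
Value: 30

30


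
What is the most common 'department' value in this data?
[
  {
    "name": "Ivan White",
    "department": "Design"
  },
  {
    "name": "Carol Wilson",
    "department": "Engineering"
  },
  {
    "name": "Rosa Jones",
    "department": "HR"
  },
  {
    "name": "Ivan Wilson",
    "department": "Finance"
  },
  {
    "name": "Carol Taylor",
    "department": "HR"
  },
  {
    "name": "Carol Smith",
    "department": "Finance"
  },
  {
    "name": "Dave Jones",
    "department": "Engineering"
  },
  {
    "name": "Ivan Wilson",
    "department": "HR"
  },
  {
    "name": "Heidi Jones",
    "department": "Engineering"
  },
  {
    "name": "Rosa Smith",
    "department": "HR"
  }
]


Counting 'department' values across 10 records:

  HR: 4 ####
  Engineering: 3 ###
  Finance: 2 ##
  Design: 1 #

Most common: HR (4 times)

HR (4 times)


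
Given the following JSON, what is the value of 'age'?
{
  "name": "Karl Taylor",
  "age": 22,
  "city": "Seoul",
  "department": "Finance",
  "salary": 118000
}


Looking up field 'age'
Value: 22

22


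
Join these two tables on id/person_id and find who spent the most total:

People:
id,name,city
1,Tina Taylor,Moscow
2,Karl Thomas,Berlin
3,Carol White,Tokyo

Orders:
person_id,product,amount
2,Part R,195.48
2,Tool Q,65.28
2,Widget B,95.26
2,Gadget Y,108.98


Join on: people.id = orders.person_id

Joined rows:
  Karl Thomas (Berlin) bought Part R for $195.48
  Karl Thomas (Berlin) bought Tool Q for $65.28
  Karl Thomas (Berlin) bought Widget B for $95.26
  Karl Thomas (Berlin) bought Gadget Y for $108.98

Total per person:
  Karl Thomas: $465.00

Top spender: Karl Thomas ($465.00)

Karl Thomas ($465.00)


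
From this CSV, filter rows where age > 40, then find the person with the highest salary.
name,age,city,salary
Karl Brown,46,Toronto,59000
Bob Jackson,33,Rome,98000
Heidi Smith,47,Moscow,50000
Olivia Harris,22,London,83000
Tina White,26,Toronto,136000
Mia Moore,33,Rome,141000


Filter: age > 40
Sort by: salary (descending)

Filtered records (2):
  Karl Brown, age 46, salary $59000
  Heidi Smith, age 47, salary $50000

Highest salary: Karl Brown ($59000)

Karl Brown


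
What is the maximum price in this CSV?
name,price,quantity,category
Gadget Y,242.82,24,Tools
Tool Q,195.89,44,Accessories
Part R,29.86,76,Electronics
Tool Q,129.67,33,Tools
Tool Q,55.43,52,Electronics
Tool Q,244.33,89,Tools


Computing maximum price:
Values: [242.82, 195.89, 29.86, 129.67, 55.43, 244.33]
Max = 244.33

244.33


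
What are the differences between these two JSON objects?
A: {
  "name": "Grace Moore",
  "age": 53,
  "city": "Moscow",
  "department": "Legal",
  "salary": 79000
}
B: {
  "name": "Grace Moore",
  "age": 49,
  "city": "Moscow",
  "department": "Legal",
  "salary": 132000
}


Comparing each field (in key order):
  name: same
  age: DIFFERENT
  city: same
  department: same
  salary: DIFFERENT
Differences:
  age: 53 -> 49
  salary: 79000 -> 132000

2 field(s) changed

2 changes: age, salary


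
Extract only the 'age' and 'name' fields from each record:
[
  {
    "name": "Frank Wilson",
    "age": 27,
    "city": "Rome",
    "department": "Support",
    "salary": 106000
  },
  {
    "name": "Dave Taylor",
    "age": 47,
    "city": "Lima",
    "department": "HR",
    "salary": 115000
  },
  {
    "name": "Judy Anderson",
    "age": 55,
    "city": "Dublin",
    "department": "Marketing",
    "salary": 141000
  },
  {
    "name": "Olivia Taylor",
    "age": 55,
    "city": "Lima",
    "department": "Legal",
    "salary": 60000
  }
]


Original: 4 records with fields: name, age, city, department, salary
Keep: ['age', 'name']
Drop: ['city', 'department', 'salary']
Result: 4 records, 2 fields each

[
  {
    "age": 27,
    "name": "Frank Wilson"
  },
  {
    "age": 47,
    "name": "Dave Taylor"
  },
  {
    "age": 55,
    "name": "Judy Anderson"
  },
  {
    "age": 55,
    "name": "Olivia Taylor"
  }
]


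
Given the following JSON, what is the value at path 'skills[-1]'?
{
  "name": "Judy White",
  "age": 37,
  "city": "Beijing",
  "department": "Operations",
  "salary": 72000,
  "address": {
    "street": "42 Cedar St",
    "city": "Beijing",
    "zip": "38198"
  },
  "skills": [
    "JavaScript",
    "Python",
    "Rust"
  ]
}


Query: skills[-1]
Path: skills -> last element
Value: Rust

Rust


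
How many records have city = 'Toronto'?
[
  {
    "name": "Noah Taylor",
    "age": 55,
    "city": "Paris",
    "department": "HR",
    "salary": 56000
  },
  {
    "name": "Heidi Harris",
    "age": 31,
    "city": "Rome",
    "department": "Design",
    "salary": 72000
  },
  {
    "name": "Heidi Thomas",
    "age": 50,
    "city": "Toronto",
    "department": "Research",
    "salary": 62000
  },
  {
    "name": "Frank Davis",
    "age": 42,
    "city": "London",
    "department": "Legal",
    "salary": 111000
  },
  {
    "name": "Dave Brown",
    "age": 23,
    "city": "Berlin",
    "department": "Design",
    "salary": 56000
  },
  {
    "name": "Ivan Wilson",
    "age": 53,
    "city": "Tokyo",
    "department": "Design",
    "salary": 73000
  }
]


Data: 6 records
Condition: city = 'Toronto'

Checking each record:
  Noah Taylor: Paris
  Heidi Harris: Rome
  Heidi Thomas: Toronto MATCH
  Frank Davis: London
  Dave Brown: Berlin
  Ivan Wilson: Tokyo

Count: 1

1


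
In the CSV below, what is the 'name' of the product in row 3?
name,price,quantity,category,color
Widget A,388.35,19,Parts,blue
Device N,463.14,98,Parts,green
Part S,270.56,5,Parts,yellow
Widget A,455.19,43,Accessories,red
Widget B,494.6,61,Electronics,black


Query: Row 3 ('Part S'), column 'name'
Value: Part S

Part S


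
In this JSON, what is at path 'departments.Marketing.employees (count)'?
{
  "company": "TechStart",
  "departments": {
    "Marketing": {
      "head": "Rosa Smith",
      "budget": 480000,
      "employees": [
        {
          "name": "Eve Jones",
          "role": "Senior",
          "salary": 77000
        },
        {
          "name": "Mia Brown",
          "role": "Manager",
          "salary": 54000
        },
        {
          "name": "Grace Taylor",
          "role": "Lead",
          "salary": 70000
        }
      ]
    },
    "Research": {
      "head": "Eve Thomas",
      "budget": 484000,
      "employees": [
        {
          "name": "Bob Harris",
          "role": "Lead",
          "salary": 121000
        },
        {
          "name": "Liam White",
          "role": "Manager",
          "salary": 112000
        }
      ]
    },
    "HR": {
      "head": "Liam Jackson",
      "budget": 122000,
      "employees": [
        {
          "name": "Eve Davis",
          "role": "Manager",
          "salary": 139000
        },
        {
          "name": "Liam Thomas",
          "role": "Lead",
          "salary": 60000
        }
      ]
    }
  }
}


Path: departments.Marketing.employees (count)

Navigate:
  -> departments
  -> Marketing
  -> employees (array, length 3)

3


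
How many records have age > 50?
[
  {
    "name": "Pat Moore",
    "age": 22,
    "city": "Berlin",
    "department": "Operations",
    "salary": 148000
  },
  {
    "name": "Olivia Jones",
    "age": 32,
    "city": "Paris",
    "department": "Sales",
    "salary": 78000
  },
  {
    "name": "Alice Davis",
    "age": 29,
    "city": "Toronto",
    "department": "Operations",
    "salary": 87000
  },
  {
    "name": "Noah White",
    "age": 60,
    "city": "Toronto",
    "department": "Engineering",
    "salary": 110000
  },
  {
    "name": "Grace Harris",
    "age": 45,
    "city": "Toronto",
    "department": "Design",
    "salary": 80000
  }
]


Data: 5 records
Condition: age > 50

Checking each record:
  Pat Moore: 22
  Olivia Jones: 32
  Alice Davis: 29
  Noah White: 60 MATCH
  Grace Harris: 45

Count: 1

1


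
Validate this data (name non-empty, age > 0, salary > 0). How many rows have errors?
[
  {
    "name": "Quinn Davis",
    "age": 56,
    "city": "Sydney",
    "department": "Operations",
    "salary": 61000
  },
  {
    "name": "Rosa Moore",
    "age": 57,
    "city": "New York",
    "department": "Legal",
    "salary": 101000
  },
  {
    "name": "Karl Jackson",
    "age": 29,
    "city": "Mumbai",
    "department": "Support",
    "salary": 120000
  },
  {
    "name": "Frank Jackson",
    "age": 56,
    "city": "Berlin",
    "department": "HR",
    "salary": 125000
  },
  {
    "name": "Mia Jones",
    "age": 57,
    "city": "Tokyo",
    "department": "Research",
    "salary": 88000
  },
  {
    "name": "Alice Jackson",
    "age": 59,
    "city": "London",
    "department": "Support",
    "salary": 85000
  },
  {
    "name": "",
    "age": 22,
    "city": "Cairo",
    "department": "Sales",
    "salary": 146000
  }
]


Validating 7 records:
Rules: name non-empty, age > 0, salary > 0

  Row 1 (Quinn Davis): OK
  Row 2 (Rosa Moore): OK
  Row 3 (Karl Jackson): OK
  Row 4 (Frank Jackson): OK
  Row 5 (Mia Jones): OK
  Row 6 (Alice Jackson): OK
  Row 7 (???): empty name

Total errors: 1

1 errors


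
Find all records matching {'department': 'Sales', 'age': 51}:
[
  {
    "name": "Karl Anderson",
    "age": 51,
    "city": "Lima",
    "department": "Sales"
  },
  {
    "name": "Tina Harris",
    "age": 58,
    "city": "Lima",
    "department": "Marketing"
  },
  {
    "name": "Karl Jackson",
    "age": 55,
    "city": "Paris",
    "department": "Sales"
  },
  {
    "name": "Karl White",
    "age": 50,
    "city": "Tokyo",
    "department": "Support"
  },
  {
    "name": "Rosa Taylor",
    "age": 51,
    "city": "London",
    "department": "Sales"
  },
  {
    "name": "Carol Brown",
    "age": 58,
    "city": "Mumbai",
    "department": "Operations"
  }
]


Search criteria: {'department': 'Sales', 'age': 51}

Checking 6 records:
  Karl Anderson: {department: Sales, age: 51} <-- MATCH
  Tina Harris: {department: Marketing, age: 58}
  Karl Jackson: {department: Sales, age: 55}
  Karl White: {department: Support, age: 50}
  Rosa Taylor: {department: Sales, age: 51} <-- MATCH
  Carol Brown: {department: Operations, age: 58}

Matches: ["Karl Anderson", "Rosa Taylor"]

["Karl Anderson", "Rosa Taylor"]


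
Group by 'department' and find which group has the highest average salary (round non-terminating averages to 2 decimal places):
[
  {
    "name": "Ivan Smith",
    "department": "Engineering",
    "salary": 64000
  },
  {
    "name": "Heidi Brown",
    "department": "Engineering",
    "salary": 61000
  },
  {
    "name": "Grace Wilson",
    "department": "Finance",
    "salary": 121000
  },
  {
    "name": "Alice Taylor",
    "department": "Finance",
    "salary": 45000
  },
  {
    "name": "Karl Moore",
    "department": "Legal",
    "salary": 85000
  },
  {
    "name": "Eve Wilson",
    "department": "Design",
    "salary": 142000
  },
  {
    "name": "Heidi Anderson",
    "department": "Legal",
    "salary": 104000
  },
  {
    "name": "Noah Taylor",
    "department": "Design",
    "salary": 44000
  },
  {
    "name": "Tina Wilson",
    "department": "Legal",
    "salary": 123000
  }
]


Group by: department

Groups:
  Design: 2 people, avg salary = 186000/2 = $93000
  Engineering: 2 people, avg salary = 125000/2 = $62500
  Finance: 2 people, avg salary = 166000/2 = $83000
  Legal: 3 people, avg salary = 312000/3 = $104000

Highest average salary: Legal ($104000)

Legal ($104000)


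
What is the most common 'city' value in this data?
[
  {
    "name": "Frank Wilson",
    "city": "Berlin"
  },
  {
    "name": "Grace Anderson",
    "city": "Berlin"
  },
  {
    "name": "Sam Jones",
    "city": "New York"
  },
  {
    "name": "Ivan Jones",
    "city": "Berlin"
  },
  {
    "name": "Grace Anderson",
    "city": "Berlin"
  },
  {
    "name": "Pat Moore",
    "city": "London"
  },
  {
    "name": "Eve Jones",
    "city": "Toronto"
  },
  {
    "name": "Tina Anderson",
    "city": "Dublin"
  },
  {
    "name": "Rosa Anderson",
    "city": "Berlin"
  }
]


Counting 'city' values across 9 records:

  Berlin: 5 #####
  New York: 1 #
  London: 1 #
  Toronto: 1 #
  Dublin: 1 #

Most common: Berlin (5 times)

Berlin (5 times)


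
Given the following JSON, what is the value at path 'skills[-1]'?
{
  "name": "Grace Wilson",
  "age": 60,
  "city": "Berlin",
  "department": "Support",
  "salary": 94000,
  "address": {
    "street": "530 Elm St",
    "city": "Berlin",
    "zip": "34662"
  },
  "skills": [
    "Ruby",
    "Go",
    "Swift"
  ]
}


Query: skills[-1]
Path: skills -> last element
Value: Swift

Swift


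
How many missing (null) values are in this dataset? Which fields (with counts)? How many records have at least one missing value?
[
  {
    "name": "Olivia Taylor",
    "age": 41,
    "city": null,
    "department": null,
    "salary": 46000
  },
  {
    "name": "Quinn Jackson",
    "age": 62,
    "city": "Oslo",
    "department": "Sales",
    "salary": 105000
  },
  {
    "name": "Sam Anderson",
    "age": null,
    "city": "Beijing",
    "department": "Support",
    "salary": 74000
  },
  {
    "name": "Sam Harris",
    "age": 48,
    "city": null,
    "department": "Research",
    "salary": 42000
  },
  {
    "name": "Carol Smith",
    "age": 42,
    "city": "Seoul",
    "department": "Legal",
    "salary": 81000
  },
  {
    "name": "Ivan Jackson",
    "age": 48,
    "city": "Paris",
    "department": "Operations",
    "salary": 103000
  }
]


Checking for missing (null) values in 6 records:

  Olivia Taylor: city, department
  Quinn Jackson: complete
  Sam Anderson: age
  Sam Harris: city
  Carol Smith: complete
  Ivan Jackson: complete

Per field:
  name: 0 missing
  age: 1 missing
  city: 2 missing
  department: 1 missing
  salary: 0 missing

Total missing values: 4
Records with any missing: 3

4 missing values (age: 1, city: 2, department: 1); 3 incomplete records


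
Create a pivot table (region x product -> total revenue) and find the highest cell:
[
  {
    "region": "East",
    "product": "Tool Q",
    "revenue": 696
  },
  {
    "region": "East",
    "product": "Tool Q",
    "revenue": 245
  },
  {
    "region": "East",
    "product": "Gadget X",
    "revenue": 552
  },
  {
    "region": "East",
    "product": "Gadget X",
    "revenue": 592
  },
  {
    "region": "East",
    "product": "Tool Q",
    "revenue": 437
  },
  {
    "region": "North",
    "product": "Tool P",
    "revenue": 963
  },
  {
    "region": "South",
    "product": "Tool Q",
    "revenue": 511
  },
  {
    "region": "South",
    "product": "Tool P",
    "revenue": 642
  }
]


Pivot: region (rows) x product (columns) -> total revenue

     Gadget X      Tool P        Tool Q      
East          1144             0          1378  
North            0           963             0  
South            0           642           511  

Highest: East / Tool Q = $1378

East / Tool Q = $1378


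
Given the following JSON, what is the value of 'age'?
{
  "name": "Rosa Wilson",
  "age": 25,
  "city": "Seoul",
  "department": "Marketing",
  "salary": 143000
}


Looking up field 'age'
Value: 25

25


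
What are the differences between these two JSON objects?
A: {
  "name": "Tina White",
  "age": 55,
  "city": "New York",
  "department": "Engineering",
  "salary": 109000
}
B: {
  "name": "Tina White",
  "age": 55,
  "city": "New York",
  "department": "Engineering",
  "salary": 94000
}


Comparing each field (in key order):
  name: same
  age: same
  city: same
  department: same
  salary: DIFFERENT
Differences:
  salary: 109000 -> 94000

1 field(s) changed

1 change: salary


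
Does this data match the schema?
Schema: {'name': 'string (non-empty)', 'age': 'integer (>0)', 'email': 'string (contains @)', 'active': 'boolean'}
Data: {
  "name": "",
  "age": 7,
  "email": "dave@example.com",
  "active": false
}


Validating each field against schema:
  name: FAIL ("" is an empty string)
  age: OK (positive integer)
  email: OK (string with @)
  active: OK (boolean)

Result: INVALID (1 error: name)

INVALID (1 error: name)


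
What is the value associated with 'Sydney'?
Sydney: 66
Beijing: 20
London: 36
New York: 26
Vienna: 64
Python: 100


Looking up key 'Sydney'
Value: 66

66


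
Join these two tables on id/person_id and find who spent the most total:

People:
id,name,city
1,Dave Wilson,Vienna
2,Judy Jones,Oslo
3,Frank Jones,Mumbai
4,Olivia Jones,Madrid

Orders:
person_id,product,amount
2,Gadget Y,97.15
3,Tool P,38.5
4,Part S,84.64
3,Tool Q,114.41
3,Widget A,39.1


Join on: people.id = orders.person_id

Joined rows:
  Judy Jones (Oslo) bought Gadget Y for $97.15
  Frank Jones (Mumbai) bought Tool P for $38.5
  Olivia Jones (Madrid) bought Part S for $84.64
  Frank Jones (Mumbai) bought Tool Q for $114.41
  Frank Jones (Mumbai) bought Widget A for $39.1

Total per person:
  Frank Jones: $192.01
  Judy Jones: $97.15
  Olivia Jones: $84.64

Top spender: Frank Jones ($192.01)

Frank Jones ($192.01)


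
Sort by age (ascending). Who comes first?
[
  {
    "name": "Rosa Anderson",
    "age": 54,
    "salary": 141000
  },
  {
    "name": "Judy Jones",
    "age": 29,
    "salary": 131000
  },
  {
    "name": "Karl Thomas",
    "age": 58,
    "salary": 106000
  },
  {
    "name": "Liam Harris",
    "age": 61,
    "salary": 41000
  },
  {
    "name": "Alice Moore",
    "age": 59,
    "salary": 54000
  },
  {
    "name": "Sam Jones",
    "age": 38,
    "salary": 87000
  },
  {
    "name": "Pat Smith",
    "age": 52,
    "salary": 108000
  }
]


Sort by: age (ascending)

Sorted order:
  1. Judy Jones (age = 29)
  2. Sam Jones (age = 38)
  3. Pat Smith (age = 52)
  4. Rosa Anderson (age = 54)
  5. Karl Thomas (age = 58)
  6. Alice Moore (age = 59)
  7. Liam Harris (age = 61)

First: Judy Jones

Judy Jones


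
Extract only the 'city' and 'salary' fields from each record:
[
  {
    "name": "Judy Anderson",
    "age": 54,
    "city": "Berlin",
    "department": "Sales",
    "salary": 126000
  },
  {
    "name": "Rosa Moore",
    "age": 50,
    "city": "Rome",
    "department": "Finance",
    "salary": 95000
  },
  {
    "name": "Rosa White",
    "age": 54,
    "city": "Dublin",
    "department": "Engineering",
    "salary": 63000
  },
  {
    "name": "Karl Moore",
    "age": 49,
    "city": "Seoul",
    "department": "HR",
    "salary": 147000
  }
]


Original: 4 records with fields: name, age, city, department, salary
Keep: ['city', 'salary']
Drop: ['name', 'age', 'department']
Result: 4 records, 2 fields each

[
  {
    "city": "Berlin",
    "salary": 126000
  },
  {
    "city": "Rome",
    "salary": 95000
  },
  {
    "city": "Dublin",
    "salary": 63000
  },
  {
    "city": "Seoul",
    "salary": 147000
  }
]


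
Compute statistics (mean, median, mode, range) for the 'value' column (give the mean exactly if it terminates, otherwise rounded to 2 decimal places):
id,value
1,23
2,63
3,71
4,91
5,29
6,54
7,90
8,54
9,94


Data: [23, 63, 71, 91, 29, 54, 90, 54, 94]
Count: 9
Sum: 569
Mean: 569/9 ≈ 63.22 (rounded to 2 decimal places)
Sorted: [23, 29, 54, 54, 63, 71, 90, 91, 94]
Median: 63.0
Mode: 54 (2 times)
Range: 94 - 23 = 71
Min: 23, Max: 94

mean≈63.22, median=63.0, mode=54, range=71


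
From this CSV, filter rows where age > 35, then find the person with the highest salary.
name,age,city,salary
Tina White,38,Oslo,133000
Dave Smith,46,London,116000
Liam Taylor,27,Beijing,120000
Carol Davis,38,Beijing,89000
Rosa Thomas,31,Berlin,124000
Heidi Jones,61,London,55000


Filter: age > 35
Sort by: salary (descending)

Filtered records (4):
  Tina White, age 38, salary $133000
  Dave Smith, age 46, salary $116000
  Carol Davis, age 38, salary $89000
  Heidi Jones, age 61, salary $55000

Highest salary: Tina White ($133000)

Tina White


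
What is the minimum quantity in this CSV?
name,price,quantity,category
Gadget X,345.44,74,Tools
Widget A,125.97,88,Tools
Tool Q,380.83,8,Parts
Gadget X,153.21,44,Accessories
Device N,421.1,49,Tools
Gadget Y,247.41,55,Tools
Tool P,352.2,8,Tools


Computing minimum quantity:
Values: [74, 88, 8, 44, 49, 55, 8]
Min = 8

8


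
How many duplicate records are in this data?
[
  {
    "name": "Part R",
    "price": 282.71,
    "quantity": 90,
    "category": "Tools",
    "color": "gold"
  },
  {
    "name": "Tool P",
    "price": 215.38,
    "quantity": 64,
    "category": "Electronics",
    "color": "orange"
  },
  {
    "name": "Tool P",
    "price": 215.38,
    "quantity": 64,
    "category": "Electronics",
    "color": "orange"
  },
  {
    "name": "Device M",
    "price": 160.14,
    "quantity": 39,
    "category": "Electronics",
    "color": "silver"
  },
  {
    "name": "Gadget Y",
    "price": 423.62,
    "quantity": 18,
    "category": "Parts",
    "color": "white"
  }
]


Checking 5 records for duplicates:

  Row 1: Part R ($282.71, qty 90)
  Row 2: Tool P ($215.38, qty 64)
  Row 3: Tool P ($215.38, qty 64) <-- DUPLICATE
  Row 4: Device M ($160.14, qty 39)
  Row 5: Gadget Y ($423.62, qty 18)

Duplicates found: 1
Unique records: 4

1 duplicates, 4 unique


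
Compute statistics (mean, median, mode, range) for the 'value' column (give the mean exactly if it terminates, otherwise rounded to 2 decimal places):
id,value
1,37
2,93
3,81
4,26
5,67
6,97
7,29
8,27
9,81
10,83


Data: [37, 93, 81, 26, 67, 97, 29, 27, 81, 83]
Count: 10
Sum: 621
Mean: 621/10 = 62.1
Sorted: [26, 27, 29, 37, 67, 81, 81, 83, 93, 97]
Median: 74.0
Mode: 81 (2 times)
Range: 97 - 26 = 71
Min: 26, Max: 97

mean=62.1, median=74.0, mode=81, range=71


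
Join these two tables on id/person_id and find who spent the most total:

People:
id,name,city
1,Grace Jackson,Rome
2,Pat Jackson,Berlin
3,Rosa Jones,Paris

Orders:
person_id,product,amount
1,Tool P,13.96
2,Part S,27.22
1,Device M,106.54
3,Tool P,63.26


Join on: people.id = orders.person_id

Joined rows:
  Grace Jackson (Rome) bought Tool P for $13.96
  Pat Jackson (Berlin) bought Part S for $27.22
  Grace Jackson (Rome) bought Device M for $106.54
  Rosa Jones (Paris) bought Tool P for $63.26

Total per person:
  Grace Jackson: $120.50
  Rosa Jones: $63.26
  Pat Jackson: $27.22

Top spender: Grace Jackson ($120.50)

Grace Jackson ($120.50)


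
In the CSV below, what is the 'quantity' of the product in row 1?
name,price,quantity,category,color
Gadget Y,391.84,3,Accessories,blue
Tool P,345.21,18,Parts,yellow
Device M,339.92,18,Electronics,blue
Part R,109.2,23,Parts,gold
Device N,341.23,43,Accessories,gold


Query: Row 1 ('Gadget Y'), column 'quantity'
Value: 3

3


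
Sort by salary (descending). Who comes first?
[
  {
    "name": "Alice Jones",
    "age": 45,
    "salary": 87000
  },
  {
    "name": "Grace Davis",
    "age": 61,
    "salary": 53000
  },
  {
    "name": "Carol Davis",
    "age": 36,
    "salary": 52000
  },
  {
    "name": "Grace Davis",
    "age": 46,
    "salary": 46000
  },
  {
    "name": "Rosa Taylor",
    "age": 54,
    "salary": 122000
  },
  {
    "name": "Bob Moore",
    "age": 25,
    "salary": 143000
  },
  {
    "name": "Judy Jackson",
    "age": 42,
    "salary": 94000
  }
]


Sort by: salary (descending)

Sorted order:
  1. Bob Moore (salary = 143000)
  2. Rosa Taylor (salary = 122000)
  3. Judy Jackson (salary = 94000)
  4. Alice Jones (salary = 87000)
  5. Grace Davis (salary = 53000)
  6. Carol Davis (salary = 52000)
  7. Grace Davis (salary = 46000)

First: Bob Moore

Bob Moore


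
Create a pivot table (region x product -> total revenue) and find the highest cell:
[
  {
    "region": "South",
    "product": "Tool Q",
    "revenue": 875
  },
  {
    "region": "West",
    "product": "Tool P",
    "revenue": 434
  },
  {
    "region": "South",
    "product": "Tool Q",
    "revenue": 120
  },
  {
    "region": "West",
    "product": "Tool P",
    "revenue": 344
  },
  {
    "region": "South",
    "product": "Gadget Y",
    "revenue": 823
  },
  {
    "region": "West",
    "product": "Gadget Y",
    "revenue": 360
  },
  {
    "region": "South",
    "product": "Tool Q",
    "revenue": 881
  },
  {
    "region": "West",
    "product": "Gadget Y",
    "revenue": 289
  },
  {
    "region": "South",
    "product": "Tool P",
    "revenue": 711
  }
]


Pivot: region (rows) x product (columns) -> total revenue

     Gadget Y      Tool P        Tool Q      
South          823           711          1876  
West           649           778             0  

Highest: South / Tool Q = $1876

South / Tool Q = $1876


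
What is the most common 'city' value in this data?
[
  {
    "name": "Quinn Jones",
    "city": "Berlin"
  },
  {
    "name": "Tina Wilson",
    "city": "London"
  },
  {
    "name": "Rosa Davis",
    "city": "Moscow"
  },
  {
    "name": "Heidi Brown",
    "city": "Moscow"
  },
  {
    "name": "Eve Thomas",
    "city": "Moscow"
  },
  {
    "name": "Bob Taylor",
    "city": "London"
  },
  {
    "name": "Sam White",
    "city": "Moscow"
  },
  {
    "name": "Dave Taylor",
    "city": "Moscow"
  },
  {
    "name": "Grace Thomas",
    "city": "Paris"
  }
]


Counting 'city' values across 9 records:

  Moscow: 5 #####
  London: 2 ##
  Berlin: 1 #
  Paris: 1 #

Most common: Moscow (5 times)

Moscow (5 times)


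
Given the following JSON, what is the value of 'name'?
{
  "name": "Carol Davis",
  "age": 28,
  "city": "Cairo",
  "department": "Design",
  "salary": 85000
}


Looking up field 'name'
Value: Carol Davis

Carol Davis


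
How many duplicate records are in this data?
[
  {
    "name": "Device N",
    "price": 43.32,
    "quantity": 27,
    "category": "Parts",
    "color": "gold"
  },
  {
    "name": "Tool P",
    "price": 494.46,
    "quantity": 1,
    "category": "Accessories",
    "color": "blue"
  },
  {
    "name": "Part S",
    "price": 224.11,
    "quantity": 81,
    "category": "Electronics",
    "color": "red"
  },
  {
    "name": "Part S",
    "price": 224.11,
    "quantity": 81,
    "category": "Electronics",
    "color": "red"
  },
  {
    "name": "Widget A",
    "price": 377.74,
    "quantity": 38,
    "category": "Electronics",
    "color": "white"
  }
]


Checking 5 records for duplicates:

  Row 1: Device N ($43.32, qty 27)
  Row 2: Tool P ($494.46, qty 1)
  Row 3: Part S ($224.11, qty 81)
  Row 4: Part S ($224.11, qty 81) <-- DUPLICATE
  Row 5: Widget A ($377.74, qty 38)

Duplicates found: 1
Unique records: 4

1 duplicates, 4 unique


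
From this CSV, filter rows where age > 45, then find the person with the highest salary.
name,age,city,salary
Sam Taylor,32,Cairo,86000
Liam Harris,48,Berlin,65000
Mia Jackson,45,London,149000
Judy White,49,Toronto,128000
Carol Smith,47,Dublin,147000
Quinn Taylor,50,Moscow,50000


Filter: age > 45
Sort by: salary (descending)

Filtered records (4):
  Carol Smith, age 47, salary $147000
  Judy White, age 49, salary $128000
  Liam Harris, age 48, salary $65000
  Quinn Taylor, age 50, salary $50000

Highest salary: Carol Smith ($147000)

Carol Smith


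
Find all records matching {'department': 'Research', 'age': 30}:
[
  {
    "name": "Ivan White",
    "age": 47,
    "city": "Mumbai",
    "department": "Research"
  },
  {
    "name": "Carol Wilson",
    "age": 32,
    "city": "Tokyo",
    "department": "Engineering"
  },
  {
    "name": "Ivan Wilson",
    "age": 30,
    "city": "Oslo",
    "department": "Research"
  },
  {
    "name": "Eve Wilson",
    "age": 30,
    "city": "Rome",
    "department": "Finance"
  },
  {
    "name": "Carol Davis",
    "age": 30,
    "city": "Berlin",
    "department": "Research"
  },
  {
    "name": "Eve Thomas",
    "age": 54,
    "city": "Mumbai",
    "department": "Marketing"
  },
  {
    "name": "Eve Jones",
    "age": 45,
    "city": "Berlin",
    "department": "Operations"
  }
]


Search criteria: {'department': 'Research', 'age': 30}

Checking 7 records:
  Ivan White: {department: Research, age: 47}
  Carol Wilson: {department: Engineering, age: 32}
  Ivan Wilson: {department: Research, age: 30} <-- MATCH
  Eve Wilson: {department: Finance, age: 30}
  Carol Davis: {department: Research, age: 30} <-- MATCH
  Eve Thomas: {department: Marketing, age: 54}
  Eve Jones: {department: Operations, age: 45}

Matches: ["Ivan Wilson", "Carol Davis"]

["Ivan Wilson", "Carol Davis"]


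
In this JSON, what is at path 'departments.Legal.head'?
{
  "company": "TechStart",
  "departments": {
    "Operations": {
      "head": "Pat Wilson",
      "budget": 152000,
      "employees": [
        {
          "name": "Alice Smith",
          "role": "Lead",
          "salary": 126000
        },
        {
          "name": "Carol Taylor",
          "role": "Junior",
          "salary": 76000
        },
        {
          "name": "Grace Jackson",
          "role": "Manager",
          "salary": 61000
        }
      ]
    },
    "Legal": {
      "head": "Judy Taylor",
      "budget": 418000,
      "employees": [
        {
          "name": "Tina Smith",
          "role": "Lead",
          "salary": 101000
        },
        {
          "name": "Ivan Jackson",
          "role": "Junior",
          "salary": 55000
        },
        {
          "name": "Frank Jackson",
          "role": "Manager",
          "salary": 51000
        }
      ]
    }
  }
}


Path: departments.Legal.head

Navigate:
  -> departments
  -> Legal
  -> head = 'Judy Taylor'

Judy Taylor


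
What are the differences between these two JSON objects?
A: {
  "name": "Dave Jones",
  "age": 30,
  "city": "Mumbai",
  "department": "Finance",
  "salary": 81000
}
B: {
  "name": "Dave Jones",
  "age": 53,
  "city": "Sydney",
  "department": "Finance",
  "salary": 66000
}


Comparing each field (in key order):
  name: same
  age: DIFFERENT
  city: DIFFERENT
  department: same
  salary: DIFFERENT
Differences:
  age: 30 -> 53
  city: Mumbai -> Sydney
  salary: 81000 -> 66000

3 field(s) changed

3 changes: age, city, salary


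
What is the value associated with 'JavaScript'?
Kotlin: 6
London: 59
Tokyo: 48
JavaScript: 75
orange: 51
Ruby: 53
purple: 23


Looking up key 'JavaScript'
Value: 75

75


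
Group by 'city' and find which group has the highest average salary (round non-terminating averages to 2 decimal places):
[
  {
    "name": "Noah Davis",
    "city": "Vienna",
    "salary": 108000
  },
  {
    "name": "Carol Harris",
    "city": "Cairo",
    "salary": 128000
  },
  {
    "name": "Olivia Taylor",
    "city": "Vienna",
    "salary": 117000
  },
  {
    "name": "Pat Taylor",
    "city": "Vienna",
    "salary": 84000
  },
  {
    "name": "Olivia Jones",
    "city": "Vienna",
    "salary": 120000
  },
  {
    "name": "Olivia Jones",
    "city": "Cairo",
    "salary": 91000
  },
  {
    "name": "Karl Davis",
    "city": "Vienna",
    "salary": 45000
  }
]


Group by: city

Groups:
  Cairo: 2 people, avg salary = 219000/2 = $109500
  Vienna: 5 people, avg salary = 474000/5 = $94800

Highest average salary: Cairo ($109500)

Cairo ($109500)


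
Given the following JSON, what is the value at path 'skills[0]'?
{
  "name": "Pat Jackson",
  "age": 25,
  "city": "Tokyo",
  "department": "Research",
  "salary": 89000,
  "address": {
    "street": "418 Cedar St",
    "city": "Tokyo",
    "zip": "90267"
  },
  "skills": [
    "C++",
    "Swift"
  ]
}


Query: skills[0]
Path: skills -> first element
Value: C++

C++


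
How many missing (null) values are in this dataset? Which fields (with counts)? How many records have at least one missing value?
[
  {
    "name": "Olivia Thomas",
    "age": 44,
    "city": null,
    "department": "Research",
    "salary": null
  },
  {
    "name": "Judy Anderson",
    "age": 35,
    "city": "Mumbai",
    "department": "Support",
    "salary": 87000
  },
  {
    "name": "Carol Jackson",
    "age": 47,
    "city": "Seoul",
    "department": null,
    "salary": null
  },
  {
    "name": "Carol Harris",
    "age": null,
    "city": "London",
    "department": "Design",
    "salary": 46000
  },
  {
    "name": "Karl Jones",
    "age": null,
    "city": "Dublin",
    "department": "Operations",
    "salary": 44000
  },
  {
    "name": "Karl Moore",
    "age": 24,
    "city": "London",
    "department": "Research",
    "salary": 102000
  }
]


Checking for missing (null) values in 6 records:

  Olivia Thomas: city, salary
  Judy Anderson: complete
  Carol Jackson: department, salary
  Carol Harris: age
  Karl Jones: age
  Karl Moore: complete

Per field:
  name: 0 missing
  age: 2 missing
  city: 1 missing
  department: 1 missing
  salary: 2 missing

Total missing values: 6
Records with any missing: 4

6 missing values (age: 2, city: 1, department: 1, salary: 2); 4 incomplete records
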